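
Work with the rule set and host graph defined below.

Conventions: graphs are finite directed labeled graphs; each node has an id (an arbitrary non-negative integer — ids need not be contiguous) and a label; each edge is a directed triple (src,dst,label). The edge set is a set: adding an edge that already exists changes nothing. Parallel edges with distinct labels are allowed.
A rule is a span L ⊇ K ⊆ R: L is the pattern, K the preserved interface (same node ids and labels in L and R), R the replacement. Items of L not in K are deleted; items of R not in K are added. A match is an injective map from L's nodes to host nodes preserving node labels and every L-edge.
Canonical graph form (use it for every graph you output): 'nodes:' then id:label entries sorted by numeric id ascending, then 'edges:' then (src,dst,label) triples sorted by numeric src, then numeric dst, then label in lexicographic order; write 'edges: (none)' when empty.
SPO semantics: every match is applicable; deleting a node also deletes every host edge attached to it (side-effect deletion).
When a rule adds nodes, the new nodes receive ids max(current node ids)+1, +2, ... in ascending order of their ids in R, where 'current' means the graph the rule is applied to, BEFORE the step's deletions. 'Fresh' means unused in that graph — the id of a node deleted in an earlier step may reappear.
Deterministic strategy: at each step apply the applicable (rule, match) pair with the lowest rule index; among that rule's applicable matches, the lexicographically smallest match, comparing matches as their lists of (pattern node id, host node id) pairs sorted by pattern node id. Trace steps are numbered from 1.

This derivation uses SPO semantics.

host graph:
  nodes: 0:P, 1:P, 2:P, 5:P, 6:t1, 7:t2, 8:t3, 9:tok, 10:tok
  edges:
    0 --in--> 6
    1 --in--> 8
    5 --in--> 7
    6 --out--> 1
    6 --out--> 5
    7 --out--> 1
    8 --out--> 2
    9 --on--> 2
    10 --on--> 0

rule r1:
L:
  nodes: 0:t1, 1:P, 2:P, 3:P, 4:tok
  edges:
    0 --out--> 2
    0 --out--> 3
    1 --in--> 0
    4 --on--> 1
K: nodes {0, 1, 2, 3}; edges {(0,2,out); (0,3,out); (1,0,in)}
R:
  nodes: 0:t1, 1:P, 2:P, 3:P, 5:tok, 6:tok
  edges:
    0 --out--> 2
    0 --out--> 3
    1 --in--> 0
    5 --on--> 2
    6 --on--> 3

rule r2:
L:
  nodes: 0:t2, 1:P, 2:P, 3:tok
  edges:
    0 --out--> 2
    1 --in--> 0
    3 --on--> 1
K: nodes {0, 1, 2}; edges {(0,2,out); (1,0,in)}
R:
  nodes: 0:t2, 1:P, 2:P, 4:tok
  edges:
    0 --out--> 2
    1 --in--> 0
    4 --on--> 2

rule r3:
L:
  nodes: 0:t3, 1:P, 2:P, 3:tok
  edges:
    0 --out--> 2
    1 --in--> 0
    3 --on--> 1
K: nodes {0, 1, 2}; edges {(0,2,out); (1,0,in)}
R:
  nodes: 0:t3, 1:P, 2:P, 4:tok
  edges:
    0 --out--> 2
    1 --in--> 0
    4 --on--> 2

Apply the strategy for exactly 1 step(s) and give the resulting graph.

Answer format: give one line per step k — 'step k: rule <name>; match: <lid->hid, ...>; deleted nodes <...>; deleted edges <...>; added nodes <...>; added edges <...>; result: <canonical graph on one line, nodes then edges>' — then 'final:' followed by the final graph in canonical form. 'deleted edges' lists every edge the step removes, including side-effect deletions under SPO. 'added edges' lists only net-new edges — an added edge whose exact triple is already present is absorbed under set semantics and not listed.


step 1: rule r1; match: 0->6, 1->0, 2->1, 3->5, 4->10; deleted nodes 10; deleted edges (10,0,on); added nodes 11, 12; added edges (11,1,on); (12,5,on); result: nodes: 0:P, 1:P, 2:P, 5:P, 6:t1, 7:t2, 8:t3, 9:tok, 11:tok, 12:tok edges: (0,6,in); (1,8,in); (5,7,in); (6,1,out); (6,5,out); (7,1,out); (8,2,out); (9,2,on); (11,1,on); (12,5,on)
final:
nodes: 0:P, 1:P, 2:P, 5:P, 6:t1, 7:t2, 8:t3, 9:tok, 11:tok, 12:tok
edges: (0,6,in); (1,8,in); (5,7,in); (6,1,out); (6,5,out); (7,1,out); (8,2,out); (9,2,on); (11,1,on); (12,5,on)


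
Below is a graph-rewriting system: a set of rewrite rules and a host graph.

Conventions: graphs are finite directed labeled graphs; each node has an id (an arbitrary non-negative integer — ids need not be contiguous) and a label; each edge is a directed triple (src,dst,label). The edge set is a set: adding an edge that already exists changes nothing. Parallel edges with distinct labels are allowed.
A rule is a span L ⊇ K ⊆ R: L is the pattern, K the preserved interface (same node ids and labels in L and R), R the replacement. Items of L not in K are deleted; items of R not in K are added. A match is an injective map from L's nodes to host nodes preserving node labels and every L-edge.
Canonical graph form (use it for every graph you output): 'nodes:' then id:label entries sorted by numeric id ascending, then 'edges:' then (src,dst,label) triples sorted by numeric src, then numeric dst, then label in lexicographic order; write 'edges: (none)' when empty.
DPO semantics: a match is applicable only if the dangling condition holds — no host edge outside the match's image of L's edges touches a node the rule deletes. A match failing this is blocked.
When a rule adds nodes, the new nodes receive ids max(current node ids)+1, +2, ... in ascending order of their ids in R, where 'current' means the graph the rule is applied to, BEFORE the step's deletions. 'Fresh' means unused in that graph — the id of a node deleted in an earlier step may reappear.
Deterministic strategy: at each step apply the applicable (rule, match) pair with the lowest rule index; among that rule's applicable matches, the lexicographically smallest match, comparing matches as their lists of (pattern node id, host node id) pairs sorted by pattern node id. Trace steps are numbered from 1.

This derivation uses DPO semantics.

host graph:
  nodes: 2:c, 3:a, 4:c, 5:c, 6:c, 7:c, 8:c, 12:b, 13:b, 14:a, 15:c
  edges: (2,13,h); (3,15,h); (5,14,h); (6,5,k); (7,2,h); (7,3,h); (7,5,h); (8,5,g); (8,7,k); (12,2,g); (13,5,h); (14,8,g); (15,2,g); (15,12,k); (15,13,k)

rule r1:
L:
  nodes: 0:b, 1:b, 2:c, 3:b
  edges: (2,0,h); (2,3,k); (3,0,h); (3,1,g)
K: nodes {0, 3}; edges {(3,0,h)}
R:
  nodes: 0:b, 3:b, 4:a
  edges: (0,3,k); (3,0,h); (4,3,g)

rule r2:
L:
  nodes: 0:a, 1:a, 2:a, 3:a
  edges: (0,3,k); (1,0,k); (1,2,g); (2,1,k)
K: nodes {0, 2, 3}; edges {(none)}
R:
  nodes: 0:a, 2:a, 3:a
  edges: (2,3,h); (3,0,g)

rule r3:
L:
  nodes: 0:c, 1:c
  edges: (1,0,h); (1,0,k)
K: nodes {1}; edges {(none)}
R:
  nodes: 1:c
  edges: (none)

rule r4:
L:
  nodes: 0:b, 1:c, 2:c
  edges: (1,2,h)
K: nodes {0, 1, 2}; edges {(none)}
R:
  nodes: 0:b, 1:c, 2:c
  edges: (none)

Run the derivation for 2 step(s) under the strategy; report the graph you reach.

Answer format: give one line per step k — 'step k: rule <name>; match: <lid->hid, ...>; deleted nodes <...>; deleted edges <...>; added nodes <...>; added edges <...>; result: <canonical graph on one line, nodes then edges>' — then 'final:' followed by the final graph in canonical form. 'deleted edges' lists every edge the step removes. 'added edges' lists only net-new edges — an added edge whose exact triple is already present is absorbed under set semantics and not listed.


step 1: rule r4; match: 0->12, 1->7, 2->2; deleted nodes (none); deleted edges (7,2,h); added nodes (none); added edges (none); result: nodes: 2:c, 3:a, 4:c, 5:c, 6:c, 7:c, 8:c, 12:b, 13:b, 14:a, 15:c edges: (2,13,h); (3,15,h); (5,14,h); (6,5,k); (7,3,h); (7,5,h); (8,5,g); (8,7,k); (12,2,g); (13,5,h); (14,8,g); (15,2,g); (15,12,k); (15,13,k)
step 2: rule r4; match: 0->12, 1->7, 2->5; deleted nodes (none); deleted edges (7,5,h); added nodes (none); added edges (none); result: nodes: 2:c, 3:a, 4:c, 5:c, 6:c, 7:c, 8:c, 12:b, 13:b, 14:a, 15:c edges: (2,13,h); (3,15,h); (5,14,h); (6,5,k); (7,3,h); (8,5,g); (8,7,k); (12,2,g); (13,5,h); (14,8,g); (15,2,g); (15,12,k); (15,13,k)
final:
nodes: 2:c, 3:a, 4:c, 5:c, 6:c, 7:c, 8:c, 12:b, 13:b, 14:a, 15:c
edges: (2,13,h); (3,15,h); (5,14,h); (6,5,k); (7,3,h); (8,5,g); (8,7,k); (12,2,g); (13,5,h); (14,8,g); (15,2,g); (15,12,k); (15,13,k)


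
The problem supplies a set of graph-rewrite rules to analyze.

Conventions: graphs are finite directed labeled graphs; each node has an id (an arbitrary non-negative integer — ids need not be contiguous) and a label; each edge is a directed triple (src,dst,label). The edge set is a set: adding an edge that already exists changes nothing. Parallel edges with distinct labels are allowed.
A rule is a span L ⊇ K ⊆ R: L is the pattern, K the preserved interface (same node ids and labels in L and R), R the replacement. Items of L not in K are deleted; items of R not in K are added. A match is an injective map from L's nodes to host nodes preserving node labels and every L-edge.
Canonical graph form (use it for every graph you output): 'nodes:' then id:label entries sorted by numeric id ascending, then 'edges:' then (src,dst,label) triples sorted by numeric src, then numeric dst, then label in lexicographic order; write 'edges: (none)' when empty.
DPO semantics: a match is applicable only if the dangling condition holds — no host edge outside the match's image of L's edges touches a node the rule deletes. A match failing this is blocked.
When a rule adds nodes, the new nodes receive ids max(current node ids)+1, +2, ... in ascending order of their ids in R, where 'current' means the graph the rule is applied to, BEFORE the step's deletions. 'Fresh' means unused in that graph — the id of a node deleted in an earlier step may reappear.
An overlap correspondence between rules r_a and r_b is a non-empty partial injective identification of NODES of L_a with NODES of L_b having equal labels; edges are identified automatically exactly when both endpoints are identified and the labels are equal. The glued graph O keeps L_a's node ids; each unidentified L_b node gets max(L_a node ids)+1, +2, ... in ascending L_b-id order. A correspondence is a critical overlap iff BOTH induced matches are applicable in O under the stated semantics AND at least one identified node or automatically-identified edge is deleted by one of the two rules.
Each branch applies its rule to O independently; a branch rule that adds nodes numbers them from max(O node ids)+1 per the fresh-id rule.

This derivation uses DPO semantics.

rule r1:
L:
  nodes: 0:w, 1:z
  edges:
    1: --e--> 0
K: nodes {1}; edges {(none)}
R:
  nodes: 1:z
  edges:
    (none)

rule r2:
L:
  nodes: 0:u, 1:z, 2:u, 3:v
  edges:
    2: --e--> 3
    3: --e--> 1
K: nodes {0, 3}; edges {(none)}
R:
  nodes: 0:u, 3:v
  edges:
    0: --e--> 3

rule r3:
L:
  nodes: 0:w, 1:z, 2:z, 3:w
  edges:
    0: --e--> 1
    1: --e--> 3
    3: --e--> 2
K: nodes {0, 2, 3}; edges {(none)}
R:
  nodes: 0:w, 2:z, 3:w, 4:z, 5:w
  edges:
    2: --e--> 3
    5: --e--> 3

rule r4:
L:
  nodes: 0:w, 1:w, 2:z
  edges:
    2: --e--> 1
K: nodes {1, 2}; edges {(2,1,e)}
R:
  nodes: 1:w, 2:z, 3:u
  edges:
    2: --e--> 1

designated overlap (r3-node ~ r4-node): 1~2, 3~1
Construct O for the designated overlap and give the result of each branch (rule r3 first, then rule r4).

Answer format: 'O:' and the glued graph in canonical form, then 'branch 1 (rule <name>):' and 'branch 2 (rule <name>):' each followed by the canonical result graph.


O:
nodes: 0:w, 1:z, 2:z, 3:w, 4:w
edges: (0,1,e); (1,3,e); (3,2,e)
branch 1 (rule r3):
nodes: 0:w, 2:z, 3:w, 4:w, 5:z, 6:w
edges: (2,3,e); (6,3,e)
branch 2 (rule r4):
nodes: 0:w, 1:z, 2:z, 3:w, 5:u
edges: (0,1,e); (1,3,e); (3,2,e)


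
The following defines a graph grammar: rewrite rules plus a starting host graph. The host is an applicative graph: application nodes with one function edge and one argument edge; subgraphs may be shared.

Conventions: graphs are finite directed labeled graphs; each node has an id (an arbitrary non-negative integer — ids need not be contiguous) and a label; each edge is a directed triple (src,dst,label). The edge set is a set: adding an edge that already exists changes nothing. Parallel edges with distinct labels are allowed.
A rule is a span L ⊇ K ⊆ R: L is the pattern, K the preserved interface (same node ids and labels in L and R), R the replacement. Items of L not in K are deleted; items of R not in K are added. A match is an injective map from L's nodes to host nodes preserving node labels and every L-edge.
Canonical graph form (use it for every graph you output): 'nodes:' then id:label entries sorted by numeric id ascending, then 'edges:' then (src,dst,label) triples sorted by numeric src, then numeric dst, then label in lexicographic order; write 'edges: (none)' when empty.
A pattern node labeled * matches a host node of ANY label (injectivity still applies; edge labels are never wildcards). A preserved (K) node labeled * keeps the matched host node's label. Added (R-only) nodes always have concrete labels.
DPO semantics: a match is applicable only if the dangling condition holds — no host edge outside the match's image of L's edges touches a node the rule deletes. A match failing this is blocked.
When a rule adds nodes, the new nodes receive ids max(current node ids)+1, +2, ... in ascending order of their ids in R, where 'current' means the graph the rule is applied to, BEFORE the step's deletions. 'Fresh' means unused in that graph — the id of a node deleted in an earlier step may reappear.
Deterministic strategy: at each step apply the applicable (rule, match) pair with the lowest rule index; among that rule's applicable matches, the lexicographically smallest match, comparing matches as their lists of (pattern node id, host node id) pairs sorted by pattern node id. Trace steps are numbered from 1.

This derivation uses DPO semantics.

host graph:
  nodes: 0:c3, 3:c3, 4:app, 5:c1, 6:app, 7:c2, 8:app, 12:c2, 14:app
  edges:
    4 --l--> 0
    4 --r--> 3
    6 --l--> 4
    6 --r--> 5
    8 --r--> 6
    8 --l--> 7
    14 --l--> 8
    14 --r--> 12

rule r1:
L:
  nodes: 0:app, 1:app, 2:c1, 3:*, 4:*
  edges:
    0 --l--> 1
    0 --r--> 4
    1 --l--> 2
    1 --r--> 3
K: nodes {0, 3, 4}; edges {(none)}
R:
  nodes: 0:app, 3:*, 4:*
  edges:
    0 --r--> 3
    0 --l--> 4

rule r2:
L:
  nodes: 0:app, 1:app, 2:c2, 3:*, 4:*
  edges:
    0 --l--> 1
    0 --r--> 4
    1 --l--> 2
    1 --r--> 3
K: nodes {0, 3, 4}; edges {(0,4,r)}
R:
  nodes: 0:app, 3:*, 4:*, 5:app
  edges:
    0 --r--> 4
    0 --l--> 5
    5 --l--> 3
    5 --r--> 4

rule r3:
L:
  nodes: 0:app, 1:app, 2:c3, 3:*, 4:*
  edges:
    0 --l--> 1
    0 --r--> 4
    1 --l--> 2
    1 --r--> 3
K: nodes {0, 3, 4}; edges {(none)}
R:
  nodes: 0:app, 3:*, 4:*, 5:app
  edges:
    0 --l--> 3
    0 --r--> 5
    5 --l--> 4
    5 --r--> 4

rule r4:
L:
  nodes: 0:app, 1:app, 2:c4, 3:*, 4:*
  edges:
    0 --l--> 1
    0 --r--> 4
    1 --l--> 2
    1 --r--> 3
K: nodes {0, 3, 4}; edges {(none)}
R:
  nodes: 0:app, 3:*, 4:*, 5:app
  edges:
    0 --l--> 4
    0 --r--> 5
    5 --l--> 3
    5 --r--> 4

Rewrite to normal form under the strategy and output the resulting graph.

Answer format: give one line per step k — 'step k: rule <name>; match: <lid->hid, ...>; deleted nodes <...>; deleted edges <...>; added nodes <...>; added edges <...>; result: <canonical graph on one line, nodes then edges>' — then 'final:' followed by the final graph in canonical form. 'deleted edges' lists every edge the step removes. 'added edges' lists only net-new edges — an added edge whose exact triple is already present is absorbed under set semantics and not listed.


step 1: rule r2; match: 0->14, 1->8, 2->7, 3->6, 4->12; deleted nodes 7, 8; deleted edges (8,6,r); (8,7,l); (14,8,l); added nodes 15; added edges (14,15,l); (15,6,l); (15,12,r); result: nodes: 0:c3, 3:c3, 4:app, 5:c1, 6:app, 12:c2, 14:app, 15:app edges: (4,0,l); (4,3,r); (6,4,l); (6,5,r); (14,12,r); (14,15,l); (15,6,l); (15,12,r)
step 2: rule r3; match: 0->6, 1->4, 2->0, 3->3, 4->5; deleted nodes 0, 4; deleted edges (4,0,l); (4,3,r); (6,4,l); (6,5,r); added nodes 16; added edges (6,3,l); (6,16,r); (16,5,l); (16,5,r); result: nodes: 3:c3, 5:c1, 6:app, 12:c2, 14:app, 15:app, 16:app edges: (6,3,l); (6,16,r); (14,12,r); (14,15,l); (15,6,l); (15,12,r); (16,5,l); (16,5,r)
step 3: rule r3; match: 0->15, 1->6, 2->3, 3->16, 4->12; deleted nodes 3, 6; deleted edges (6,3,l); (6,16,r); (15,6,l); (15,12,r); added nodes 17; added edges (15,16,l); (15,17,r); (17,12,l); (17,12,r); result: nodes: 5:c1, 12:c2, 14:app, 15:app, 16:app, 17:app edges: (14,12,r); (14,15,l); (15,16,l); (15,17,r); (16,5,l); (16,5,r); (17,12,l); (17,12,r)
final:
nodes: 5:c1, 12:c2, 14:app, 15:app, 16:app, 17:app
edges: (14,12,r); (14,15,l); (15,16,l); (15,17,r); (16,5,l); (16,5,r); (17,12,l); (17,12,r)


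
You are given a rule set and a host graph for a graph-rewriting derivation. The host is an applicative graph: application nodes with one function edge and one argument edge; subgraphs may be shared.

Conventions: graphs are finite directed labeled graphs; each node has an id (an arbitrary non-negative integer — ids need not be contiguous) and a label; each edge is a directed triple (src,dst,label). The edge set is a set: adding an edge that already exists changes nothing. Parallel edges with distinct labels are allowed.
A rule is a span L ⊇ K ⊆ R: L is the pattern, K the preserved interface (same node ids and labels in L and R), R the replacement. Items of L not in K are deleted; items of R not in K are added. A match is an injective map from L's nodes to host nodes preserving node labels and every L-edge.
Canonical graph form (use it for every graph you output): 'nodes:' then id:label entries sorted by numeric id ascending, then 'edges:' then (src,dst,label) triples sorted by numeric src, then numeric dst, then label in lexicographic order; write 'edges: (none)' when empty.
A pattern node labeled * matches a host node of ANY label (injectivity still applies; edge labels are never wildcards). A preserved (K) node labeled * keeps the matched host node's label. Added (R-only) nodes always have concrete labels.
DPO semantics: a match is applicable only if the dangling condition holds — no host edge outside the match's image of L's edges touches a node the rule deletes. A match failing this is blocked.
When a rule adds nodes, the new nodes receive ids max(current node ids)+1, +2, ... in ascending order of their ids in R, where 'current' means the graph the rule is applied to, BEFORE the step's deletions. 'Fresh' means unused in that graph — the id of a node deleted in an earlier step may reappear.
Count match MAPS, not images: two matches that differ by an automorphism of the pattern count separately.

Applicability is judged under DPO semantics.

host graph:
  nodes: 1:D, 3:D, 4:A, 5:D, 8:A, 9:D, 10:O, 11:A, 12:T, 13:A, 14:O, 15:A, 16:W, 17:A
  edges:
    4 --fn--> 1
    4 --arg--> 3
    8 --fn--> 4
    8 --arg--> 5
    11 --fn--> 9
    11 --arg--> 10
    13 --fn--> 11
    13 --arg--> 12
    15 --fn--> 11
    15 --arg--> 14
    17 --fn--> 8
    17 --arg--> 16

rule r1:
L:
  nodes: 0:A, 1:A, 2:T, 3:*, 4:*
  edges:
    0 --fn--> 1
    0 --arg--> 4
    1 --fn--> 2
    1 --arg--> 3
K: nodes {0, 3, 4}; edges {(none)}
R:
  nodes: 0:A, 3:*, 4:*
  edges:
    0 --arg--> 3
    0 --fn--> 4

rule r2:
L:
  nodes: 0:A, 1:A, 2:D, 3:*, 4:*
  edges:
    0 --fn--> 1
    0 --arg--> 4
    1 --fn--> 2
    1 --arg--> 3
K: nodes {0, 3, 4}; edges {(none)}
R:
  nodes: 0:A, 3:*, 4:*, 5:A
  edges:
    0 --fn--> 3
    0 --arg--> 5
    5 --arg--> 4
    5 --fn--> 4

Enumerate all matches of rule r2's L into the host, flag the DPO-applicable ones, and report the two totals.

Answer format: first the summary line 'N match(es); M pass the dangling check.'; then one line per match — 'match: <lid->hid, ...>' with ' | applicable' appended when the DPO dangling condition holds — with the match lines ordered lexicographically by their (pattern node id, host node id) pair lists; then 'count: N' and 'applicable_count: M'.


3 match(es); 1 pass the dangling check.
match: 0->8, 1->4, 2->1, 3->3, 4->5 | applicable
match: 0->13, 1->11, 2->9, 3->10, 4->12
match: 0->15, 1->11, 2->9, 3->10, 4->14
count: 3
applicable_count: 1


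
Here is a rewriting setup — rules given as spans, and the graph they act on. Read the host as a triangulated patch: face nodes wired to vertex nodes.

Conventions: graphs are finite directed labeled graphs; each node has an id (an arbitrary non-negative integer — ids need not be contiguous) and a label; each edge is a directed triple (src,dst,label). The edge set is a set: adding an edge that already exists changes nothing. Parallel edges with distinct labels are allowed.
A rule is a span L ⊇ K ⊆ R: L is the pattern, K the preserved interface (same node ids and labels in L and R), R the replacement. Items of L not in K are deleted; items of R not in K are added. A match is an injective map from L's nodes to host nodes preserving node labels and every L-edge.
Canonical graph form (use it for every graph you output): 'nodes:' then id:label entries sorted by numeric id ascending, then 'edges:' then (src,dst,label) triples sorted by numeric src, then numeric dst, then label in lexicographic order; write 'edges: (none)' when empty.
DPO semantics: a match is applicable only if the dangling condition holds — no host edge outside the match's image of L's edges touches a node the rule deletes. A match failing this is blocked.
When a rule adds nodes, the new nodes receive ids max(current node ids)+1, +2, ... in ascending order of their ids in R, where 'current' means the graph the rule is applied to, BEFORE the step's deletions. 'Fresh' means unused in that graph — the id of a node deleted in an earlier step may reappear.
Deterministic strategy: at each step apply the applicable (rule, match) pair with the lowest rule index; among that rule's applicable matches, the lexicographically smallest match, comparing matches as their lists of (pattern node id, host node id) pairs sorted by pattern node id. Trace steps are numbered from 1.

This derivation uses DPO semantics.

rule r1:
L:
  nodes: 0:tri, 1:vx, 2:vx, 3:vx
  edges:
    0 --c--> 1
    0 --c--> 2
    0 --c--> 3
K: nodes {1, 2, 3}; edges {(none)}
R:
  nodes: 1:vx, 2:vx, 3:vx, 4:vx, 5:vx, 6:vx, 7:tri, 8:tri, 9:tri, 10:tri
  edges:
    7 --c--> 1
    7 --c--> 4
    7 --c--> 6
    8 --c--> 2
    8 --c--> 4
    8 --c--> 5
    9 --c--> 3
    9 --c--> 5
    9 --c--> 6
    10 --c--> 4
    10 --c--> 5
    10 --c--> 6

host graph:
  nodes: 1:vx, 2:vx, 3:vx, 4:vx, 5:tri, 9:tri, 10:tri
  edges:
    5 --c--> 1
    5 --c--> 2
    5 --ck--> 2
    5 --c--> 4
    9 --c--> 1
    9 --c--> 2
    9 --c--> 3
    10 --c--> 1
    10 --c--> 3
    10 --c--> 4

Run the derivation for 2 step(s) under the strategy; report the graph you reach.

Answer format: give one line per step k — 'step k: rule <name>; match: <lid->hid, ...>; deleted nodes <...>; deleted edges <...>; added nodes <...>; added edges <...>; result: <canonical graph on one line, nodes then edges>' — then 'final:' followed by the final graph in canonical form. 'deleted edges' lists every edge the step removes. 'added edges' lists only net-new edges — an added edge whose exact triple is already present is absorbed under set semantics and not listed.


step 1: rule r1; match: 0->9, 1->1, 2->2, 3->3; deleted nodes 9; deleted edges (9,1,c); (9,2,c); (9,3,c); added nodes 11, 12, 13, 14, 15, 16, 17; added edges (14,1,c); (14,11,c); (14,13,c); (15,2,c); (15,11,c); (15,12,c); (16,3,c); (16,12,c); (16,13,c); (17,11,c); (17,12,c); (17,13,c); result: nodes: 1:vx, 2:vx, 3:vx, 4:vx, 5:tri, 10:tri, 11:vx, 12:vx, 13:vx, 14:tri, 15:tri, 16:tri, 17:tri edges: (5,1,c); (5,2,c); (5,2,ck); (5,4,c); (10,1,c); (10,3,c); (10,4,c); (14,1,c); (14,11,c); (14,13,c); (15,2,c); (15,11,c); (15,12,c); (16,3,c); (16,12,c); (16,13,c); (17,11,c); (17,12,c); (17,13,c)
step 2: rule r1; match: 0->10, 1->1, 2->3, 3->4; deleted nodes 10; deleted edges (10,1,c); (10,3,c); (10,4,c); added nodes 18, 19, 20, 21, 22, 23, 24; added edges (21,1,c); (21,18,c); (21,20,c); (22,3,c); (22,18,c); (22,19,c); (23,4,c); (23,19,c); (23,20,c); (24,18,c); (24,19,c); (24,20,c); result: nodes: 1:vx, 2:vx, 3:vx, 4:vx, 5:tri, 11:vx, 12:vx, 13:vx, 14:tri, 15:tri, 16:tri, 17:tri, 18:vx, 19:vx, 20:vx, 21:tri, 22:tri, 23:tri, 24:tri edges: (5,1,c); (5,2,c); (5,2,ck); (5,4,c); (14,1,c); (14,11,c); (14,13,c); (15,2,c); (15,11,c); (15,12,c); (16,3,c); (16,12,c); (16,13,c); (17,11,c); (17,12,c); (17,13,c); (21,1,c); (21,18,c); (21,20,c); (22,3,c); (22,18,c); (22,19,c); (23,4,c); (23,19,c); (23,20,c); (24,18,c); (24,19,c); (24,20,c)
final:
nodes: 1:vx, 2:vx, 3:vx, 4:vx, 5:tri, 11:vx, 12:vx, 13:vx, 14:tri, 15:tri, 16:tri, 17:tri, 18:vx, 19:vx, 20:vx, 21:tri, 22:tri, 23:tri, 24:tri
edges: (5,1,c); (5,2,c); (5,2,ck); (5,4,c); (14,1,c); (14,11,c); (14,13,c); (15,2,c); (15,11,c); (15,12,c); (16,3,c); (16,12,c); (16,13,c); (17,11,c); (17,12,c); (17,13,c); (21,1,c); (21,18,c); (21,20,c); (22,3,c); (22,18,c); (22,19,c); (23,4,c); (23,19,c); (23,20,c); (24,18,c); (24,19,c); (24,20,c)


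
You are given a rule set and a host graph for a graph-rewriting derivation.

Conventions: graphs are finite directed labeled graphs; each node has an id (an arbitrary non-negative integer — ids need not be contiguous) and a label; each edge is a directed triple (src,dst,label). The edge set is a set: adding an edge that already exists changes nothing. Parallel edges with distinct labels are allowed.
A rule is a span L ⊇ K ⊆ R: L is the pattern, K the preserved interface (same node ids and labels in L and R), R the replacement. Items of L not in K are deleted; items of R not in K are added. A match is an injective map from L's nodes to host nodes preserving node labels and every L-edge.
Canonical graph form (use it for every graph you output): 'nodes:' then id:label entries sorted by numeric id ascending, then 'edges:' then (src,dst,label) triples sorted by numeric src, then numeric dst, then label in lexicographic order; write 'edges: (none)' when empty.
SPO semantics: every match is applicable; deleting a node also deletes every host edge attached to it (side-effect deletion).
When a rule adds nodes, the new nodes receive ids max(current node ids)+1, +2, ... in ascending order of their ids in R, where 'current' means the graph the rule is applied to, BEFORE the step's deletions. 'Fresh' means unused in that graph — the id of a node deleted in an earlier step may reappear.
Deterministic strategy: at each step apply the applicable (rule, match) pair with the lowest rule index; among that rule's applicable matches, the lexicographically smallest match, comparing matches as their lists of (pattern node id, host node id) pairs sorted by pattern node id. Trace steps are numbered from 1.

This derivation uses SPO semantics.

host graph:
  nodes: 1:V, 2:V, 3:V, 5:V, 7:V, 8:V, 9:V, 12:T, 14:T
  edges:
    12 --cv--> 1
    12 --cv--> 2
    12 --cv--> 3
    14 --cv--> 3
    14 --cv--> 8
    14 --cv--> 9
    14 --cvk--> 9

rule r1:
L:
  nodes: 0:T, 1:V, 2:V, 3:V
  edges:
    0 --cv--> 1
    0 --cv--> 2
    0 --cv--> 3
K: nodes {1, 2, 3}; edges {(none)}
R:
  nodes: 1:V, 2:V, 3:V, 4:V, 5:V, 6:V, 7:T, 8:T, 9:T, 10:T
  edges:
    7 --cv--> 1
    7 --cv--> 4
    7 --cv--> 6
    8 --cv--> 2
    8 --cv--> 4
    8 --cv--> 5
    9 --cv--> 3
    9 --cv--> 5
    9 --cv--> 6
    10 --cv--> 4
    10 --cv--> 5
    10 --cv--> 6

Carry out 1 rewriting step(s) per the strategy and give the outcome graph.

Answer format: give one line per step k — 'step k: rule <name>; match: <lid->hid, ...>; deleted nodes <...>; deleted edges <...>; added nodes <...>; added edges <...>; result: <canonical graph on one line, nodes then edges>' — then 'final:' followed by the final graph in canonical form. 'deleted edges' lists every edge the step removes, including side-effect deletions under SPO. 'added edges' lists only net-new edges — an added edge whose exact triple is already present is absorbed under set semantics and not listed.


step 1: rule r1; match: 0->12, 1->1, 2->2, 3->3; deleted nodes 12; deleted edges (12,1,cv); (12,2,cv); (12,3,cv); added nodes 15, 16, 17, 18, 19, 20, 21; added edges (18,1,cv); (18,15,cv); (18,17,cv); (19,2,cv); (19,15,cv); (19,16,cv); (20,3,cv); (20,16,cv); (20,17,cv); (21,15,cv); (21,16,cv); (21,17,cv); result: nodes: 1:V, 2:V, 3:V, 5:V, 7:V, 8:V, 9:V, 14:T, 15:V, 16:V, 17:V, 18:T, 19:T, 20:T, 21:T edges: (14,3,cv); (14,8,cv); (14,9,cv); (14,9,cvk); (18,1,cv); (18,15,cv); (18,17,cv); (19,2,cv); (19,15,cv); (19,16,cv); (20,3,cv); (20,16,cv); (20,17,cv); (21,15,cv); (21,16,cv); (21,17,cv)
final:
nodes: 1:V, 2:V, 3:V, 5:V, 7:V, 8:V, 9:V, 14:T, 15:V, 16:V, 17:V, 18:T, 19:T, 20:T, 21:T
edges: (14,3,cv); (14,8,cv); (14,9,cv); (14,9,cvk); (18,1,cv); (18,15,cv); (18,17,cv); (19,2,cv); (19,15,cv); (19,16,cv); (20,3,cv); (20,16,cv); (20,17,cv); (21,15,cv); (21,16,cv); (21,17,cv)


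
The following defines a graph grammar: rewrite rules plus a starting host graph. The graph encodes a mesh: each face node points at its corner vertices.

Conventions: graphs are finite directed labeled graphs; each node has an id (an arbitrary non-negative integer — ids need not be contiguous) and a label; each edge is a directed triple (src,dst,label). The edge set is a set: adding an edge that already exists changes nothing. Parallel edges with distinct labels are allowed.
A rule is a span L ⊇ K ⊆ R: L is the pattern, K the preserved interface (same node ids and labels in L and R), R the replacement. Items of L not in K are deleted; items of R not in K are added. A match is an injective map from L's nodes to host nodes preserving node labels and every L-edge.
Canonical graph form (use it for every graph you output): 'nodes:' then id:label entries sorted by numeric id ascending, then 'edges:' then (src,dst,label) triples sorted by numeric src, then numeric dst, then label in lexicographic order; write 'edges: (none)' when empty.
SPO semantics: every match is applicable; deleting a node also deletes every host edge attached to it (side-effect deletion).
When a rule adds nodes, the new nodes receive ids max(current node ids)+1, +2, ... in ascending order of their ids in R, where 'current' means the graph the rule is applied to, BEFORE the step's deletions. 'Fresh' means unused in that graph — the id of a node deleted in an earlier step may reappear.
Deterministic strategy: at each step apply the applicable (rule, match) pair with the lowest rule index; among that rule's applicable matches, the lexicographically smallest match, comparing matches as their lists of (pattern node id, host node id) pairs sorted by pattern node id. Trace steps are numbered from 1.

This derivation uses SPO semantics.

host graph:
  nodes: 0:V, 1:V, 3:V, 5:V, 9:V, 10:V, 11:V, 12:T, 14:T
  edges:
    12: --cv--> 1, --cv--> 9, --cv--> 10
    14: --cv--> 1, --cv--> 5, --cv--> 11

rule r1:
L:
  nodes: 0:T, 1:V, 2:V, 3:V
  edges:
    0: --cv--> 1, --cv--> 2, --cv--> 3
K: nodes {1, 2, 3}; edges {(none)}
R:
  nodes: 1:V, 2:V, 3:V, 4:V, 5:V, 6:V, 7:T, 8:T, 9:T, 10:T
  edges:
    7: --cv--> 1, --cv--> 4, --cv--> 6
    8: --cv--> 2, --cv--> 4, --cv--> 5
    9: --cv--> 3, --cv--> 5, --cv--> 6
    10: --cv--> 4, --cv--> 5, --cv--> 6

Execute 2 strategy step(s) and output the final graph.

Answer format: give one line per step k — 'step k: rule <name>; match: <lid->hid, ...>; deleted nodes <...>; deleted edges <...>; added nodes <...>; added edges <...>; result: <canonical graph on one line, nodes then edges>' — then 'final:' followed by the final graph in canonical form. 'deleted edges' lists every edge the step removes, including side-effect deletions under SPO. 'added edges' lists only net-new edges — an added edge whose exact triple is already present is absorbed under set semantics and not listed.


step 1: rule r1; match: 0->12, 1->1, 2->9, 3->10; deleted nodes 12; deleted edges (12,1,cv); (12,9,cv); (12,10,cv); added nodes 15, 16, 17, 18, 19, 20, 21; added edges (18,1,cv); (18,15,cv); (18,17,cv); (19,9,cv); (19,15,cv); (19,16,cv); (20,10,cv); (20,16,cv); (20,17,cv); (21,15,cv); (21,16,cv); (21,17,cv); result: nodes: 0:V, 1:V, 3:V, 5:V, 9:V, 10:V, 11:V, 14:T, 15:V, 16:V, 17:V, 18:T, 19:T, 20:T, 21:T edges: (14,1,cv); (14,5,cv); (14,11,cv); (18,1,cv); (18,15,cv); (18,17,cv); (19,9,cv); (19,15,cv); (19,16,cv); (20,10,cv); (20,16,cv); (20,17,cv); (21,15,cv); (21,16,cv); (21,17,cv)
step 2: rule r1; match: 0->14, 1->1, 2->5, 3->11; deleted nodes 14; deleted edges (14,1,cv); (14,5,cv); (14,11,cv); added nodes 22, 23, 24, 25, 26, 27, 28; added edges (25,1,cv); (25,22,cv); (25,24,cv); (26,5,cv); (26,22,cv); (26,23,cv); (27,11,cv); (27,23,cv); (27,24,cv); (28,22,cv); (28,23,cv); (28,24,cv); result: nodes: 0:V, 1:V, 3:V, 5:V, 9:V, 10:V, 11:V, 15:V, 16:V, 17:V, 18:T, 19:T, 20:T, 21:T, 22:V, 23:V, 24:V, 25:T, 26:T, 27:T, 28:T edges: (18,1,cv); (18,15,cv); (18,17,cv); (19,9,cv); (19,15,cv); (19,16,cv); (20,10,cv); (20,16,cv); (20,17,cv); (21,15,cv); (21,16,cv); (21,17,cv); (25,1,cv); (25,22,cv); (25,24,cv); (26,5,cv); (26,22,cv); (26,23,cv); (27,11,cv); (27,23,cv); (27,24,cv); (28,22,cv); (28,23,cv); (28,24,cv)
final:
nodes: 0:V, 1:V, 3:V, 5:V, 9:V, 10:V, 11:V, 15:V, 16:V, 17:V, 18:T, 19:T, 20:T, 21:T, 22:V, 23:V, 24:V, 25:T, 26:T, 27:T, 28:T
edges: (18,1,cv); (18,15,cv); (18,17,cv); (19,9,cv); (19,15,cv); (19,16,cv); (20,10,cv); (20,16,cv); (20,17,cv); (21,15,cv); (21,16,cv); (21,17,cv); (25,1,cv); (25,22,cv); (25,24,cv); (26,5,cv); (26,22,cv); (26,23,cv); (27,11,cv); (27,23,cv); (27,24,cv); (28,22,cv); (28,23,cv); (28,24,cv)


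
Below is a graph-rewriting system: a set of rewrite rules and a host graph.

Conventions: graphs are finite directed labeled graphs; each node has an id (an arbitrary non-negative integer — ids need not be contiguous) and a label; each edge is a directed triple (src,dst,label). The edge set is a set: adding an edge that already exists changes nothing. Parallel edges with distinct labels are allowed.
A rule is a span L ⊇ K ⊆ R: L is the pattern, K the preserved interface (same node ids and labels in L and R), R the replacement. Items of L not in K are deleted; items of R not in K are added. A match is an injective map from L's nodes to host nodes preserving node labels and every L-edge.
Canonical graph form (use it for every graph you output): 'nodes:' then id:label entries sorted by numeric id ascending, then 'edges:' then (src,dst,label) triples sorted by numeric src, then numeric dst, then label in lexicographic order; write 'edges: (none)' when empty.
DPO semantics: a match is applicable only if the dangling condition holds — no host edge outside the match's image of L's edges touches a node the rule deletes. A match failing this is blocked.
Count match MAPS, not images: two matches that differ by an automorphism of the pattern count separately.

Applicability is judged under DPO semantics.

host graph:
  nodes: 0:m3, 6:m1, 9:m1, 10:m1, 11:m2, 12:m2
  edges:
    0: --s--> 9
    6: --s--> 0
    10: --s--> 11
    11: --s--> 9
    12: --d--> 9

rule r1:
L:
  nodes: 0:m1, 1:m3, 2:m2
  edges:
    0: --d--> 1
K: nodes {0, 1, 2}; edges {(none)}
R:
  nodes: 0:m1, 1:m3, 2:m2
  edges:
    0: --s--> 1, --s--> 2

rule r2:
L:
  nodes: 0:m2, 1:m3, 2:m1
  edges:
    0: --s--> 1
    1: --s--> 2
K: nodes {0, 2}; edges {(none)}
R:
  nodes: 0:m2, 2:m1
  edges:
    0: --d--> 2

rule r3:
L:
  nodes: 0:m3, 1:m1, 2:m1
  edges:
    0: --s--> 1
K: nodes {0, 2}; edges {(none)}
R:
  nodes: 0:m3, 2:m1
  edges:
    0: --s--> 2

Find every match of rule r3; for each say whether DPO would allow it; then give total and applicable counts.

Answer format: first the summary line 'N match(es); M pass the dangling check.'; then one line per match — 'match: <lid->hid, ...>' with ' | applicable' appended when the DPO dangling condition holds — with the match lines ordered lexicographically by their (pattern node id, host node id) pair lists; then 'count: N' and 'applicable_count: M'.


2 match(es); 0 pass the dangling check.
match: 0->0, 1->9, 2->6
match: 0->0, 1->9, 2->10
count: 2
applicable_count: 0


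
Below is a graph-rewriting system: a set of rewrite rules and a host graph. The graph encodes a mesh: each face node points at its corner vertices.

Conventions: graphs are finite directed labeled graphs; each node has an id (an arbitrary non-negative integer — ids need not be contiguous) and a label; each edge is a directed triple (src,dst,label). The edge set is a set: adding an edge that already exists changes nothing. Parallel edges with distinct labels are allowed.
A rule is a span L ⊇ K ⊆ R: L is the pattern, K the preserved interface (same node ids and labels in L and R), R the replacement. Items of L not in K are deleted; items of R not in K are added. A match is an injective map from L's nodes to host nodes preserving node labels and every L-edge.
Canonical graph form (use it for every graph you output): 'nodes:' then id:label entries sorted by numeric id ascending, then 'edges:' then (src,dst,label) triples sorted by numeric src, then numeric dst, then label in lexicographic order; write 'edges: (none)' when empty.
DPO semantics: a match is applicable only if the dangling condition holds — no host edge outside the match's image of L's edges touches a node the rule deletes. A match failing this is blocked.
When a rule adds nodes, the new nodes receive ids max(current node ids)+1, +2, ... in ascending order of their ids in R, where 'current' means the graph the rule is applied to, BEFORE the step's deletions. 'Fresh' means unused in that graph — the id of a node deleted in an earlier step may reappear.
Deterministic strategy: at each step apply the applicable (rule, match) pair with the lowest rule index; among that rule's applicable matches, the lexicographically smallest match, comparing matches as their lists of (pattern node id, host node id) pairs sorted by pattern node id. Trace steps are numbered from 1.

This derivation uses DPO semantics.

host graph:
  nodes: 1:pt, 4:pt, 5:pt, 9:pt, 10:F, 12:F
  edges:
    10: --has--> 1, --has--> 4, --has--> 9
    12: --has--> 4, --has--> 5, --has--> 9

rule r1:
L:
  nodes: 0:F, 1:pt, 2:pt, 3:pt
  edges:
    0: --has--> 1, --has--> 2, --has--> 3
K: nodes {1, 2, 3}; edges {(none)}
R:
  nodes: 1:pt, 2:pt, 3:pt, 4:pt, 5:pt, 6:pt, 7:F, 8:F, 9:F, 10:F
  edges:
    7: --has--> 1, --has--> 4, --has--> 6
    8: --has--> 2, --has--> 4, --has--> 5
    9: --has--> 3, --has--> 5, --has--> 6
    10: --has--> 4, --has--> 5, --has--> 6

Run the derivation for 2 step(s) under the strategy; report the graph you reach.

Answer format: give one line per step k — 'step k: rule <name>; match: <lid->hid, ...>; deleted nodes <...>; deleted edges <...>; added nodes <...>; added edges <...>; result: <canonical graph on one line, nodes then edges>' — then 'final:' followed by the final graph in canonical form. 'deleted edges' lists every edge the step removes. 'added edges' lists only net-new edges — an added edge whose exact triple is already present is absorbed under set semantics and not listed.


step 1: rule r1; match: 0->10, 1->1, 2->4, 3->9; deleted nodes 10; deleted edges (10,1,has); (10,4,has); (10,9,has); added nodes 13, 14, 15, 16, 17, 18, 19; added edges (16,1,has); (16,13,has); (16,15,has); (17,4,has); (17,13,has); (17,14,has); (18,9,has); (18,14,has); (18,15,has); (19,13,has); (19,14,has); (19,15,has); result: nodes: 1:pt, 4:pt, 5:pt, 9:pt, 12:F, 13:pt, 14:pt, 15:pt, 16:F, 17:F, 18:F, 19:F edges: (12,4,has); (12,5,has); (12,9,has); (16,1,has); (16,13,has); (16,15,has); (17,4,has); (17,13,has); (17,14,has); (18,9,has); (18,14,has); (18,15,has); (19,13,has); (19,14,has); (19,15,has)
step 2: rule r1; match: 0->12, 1->4, 2->5, 3->9; deleted nodes 12; deleted edges (12,4,has); (12,5,has); (12,9,has); added nodes 20, 21, 22, 23, 24, 25, 26; added edges (23,4,has); (23,20,has); (23,22,has); (24,5,has); (24,20,has); (24,21,has); (25,9,has); (25,21,has); (25,22,has); (26,20,has); (26,21,has); (26,22,has); result: nodes: 1:pt, 4:pt, 5:pt, 9:pt, 13:pt, 14:pt, 15:pt, 16:F, 17:F, 18:F, 19:F, 20:pt, 21:pt, 22:pt, 23:F, 24:F, 25:F, 26:F edges: (16,1,has); (16,13,has); (16,15,has); (17,4,has); (17,13,has); (17,14,has); (18,9,has); (18,14,has); (18,15,has); (19,13,has); (19,14,has); (19,15,has); (23,4,has); (23,20,has); (23,22,has); (24,5,has); (24,20,has); (24,21,has); (25,9,has); (25,21,has); (25,22,has); (26,20,has); (26,21,has); (26,22,has)
final:
nodes: 1:pt, 4:pt, 5:pt, 9:pt, 13:pt, 14:pt, 15:pt, 16:F, 17:F, 18:F, 19:F, 20:pt, 21:pt, 22:pt, 23:F, 24:F, 25:F, 26:F
edges: (16,1,has); (16,13,has); (16,15,has); (17,4,has); (17,13,has); (17,14,has); (18,9,has); (18,14,has); (18,15,has); (19,13,has); (19,14,has); (19,15,has); (23,4,has); (23,20,has); (23,22,has); (24,5,has); (24,20,has); (24,21,has); (25,9,has); (25,21,has); (25,22,has); (26,20,has); (26,21,has); (26,22,has)
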